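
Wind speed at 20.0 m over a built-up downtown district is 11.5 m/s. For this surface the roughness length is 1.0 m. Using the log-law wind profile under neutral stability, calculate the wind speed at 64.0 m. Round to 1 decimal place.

16.0 m/s

Log law: V(z) ∝ ln(z/z₀), so V₂/V₁ = ln(z₂/z₀) / ln(z₁/z₀).
ln(64.0/1.0) = 4.1589, ln(20.0/1.0) = 2.9957
V₂ = 11.5 × 4.1589/2.9957 = 11.5 × 1.3883 = 15.9651 m/s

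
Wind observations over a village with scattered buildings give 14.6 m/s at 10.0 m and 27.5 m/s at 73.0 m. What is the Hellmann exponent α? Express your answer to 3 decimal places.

α ≈ 0.319

Power law: V₂/V₁ = (z₂/z₁)^α ⇒ α = ln(V₂/V₁) / ln(z₂/z₁)
α = ln(27.5/14.6) / ln(73.0/10.0) = ln(1.8836) / ln(7.3000)
  = 0.63316 / 1.98787 = 0.31851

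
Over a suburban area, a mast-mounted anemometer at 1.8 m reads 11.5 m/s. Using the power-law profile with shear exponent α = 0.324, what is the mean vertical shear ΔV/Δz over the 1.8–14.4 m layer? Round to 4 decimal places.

0.8776 m/s/m

Power law: V₂ = V₁ · (z₂/z₁)^α = 11.5 × (8.0000)^0.324 = 22.5579 m/s
ΔV/Δz = (22.5579 − 11.5)/(14.4 − 1.8) = 11.0579/12.6000 = 0.87761 m/s/m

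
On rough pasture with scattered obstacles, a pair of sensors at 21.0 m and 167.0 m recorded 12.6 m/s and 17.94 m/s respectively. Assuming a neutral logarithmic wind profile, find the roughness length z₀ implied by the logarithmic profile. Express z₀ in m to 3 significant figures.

z₀ ≈ 0.158 m

Log law: V(z) ∝ ln(z/z₀). With r = V₁/V₂ = 12.6/17.94 = 0.70234,
r · ln(z₂/z₀) = ln(z₁/z₀) ⇒ ln z₀ = (ln z₁ − r·ln z₂)/(1 − r)
ln z₀ = (3.04452 − 0.70234×5.11799) / 0.29766 = -1.8479
z₀ = exp(-1.8479) = 0.1576 m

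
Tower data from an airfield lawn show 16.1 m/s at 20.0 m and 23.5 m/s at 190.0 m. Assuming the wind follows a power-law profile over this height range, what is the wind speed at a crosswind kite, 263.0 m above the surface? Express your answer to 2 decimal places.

24.82 m/s

First find α: α = ln(V₂/V₁)/ln(z₂/z₁) = ln(23.5/16.1)/ln(190.0/20.0) = 0.37818/2.25129 = 0.1680
Extrapolate from 190.0 m to 263.0 m: V₃ = 23.5 × (263.0/190.0)^0.1680 = 23.5 × 1.0561 = 24.8192 m/s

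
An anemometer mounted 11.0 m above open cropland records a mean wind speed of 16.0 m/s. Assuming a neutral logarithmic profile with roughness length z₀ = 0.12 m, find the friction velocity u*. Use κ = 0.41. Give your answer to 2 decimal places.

u* ≈ 1.45 m/s

Log law: V(z) = (u*/κ) · ln(z/z₀) ⇒ u* = κ · V / ln(z/z₀)
u* = 0.41 × 16.0 / ln(11.0/0.12) = 0.41 × 16.0 / 4.5182
   = 6.5600 / 4.5182 = 1.4519 m/s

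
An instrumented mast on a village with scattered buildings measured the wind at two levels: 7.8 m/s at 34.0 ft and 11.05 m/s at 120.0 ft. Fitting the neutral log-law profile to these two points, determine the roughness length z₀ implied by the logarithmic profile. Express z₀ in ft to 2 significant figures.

Log law: V(z) ∝ ln(z/z₀). With r = V₁/V₂ = 7.8/11.05 = 0.70588,
r · ln(z₂/z₀) = ln(z₁/z₀) ⇒ ln z₀ = (ln z₁ − r·ln z₂)/(1 − r)
ln z₀ = (3.52636 − 0.70588×4.78749) / 0.29412 = 0.4996
z₀ = exp(0.4996) = 1.648 ft

z₀ ≈ 1.6 ft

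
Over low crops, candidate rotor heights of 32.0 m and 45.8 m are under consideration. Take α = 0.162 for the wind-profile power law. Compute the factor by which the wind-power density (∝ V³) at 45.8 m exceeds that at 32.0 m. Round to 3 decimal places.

1.190

Speed ratio: V_B/V_A = (z_B/z_A)^α = (45.8/32.0)^0.162 = (1.4312)^0.162 = 1.05980
Power-density ratio: P_B/P_A = (V_B/V_A)³ = (1.05980)³ = 1.19036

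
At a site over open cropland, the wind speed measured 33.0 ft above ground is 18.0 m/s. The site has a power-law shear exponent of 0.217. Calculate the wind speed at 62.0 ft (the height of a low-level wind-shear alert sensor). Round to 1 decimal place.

20.6 m/s

Power-law profile: V₂ = V₁ · (z₂/z₁)^α
V₂ = 18.0 × (62.0/33.0)^0.217 = 18.0 × (1.8788)^0.217
    = 18.0 × 1.1467 = 20.6397 m/s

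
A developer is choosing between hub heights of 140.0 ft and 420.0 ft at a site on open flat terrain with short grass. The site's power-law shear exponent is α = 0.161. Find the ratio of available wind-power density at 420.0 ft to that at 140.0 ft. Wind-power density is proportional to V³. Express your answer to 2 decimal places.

Speed ratio: V_B/V_A = (z_B/z_A)^α = (420.0/140.0)^0.161 = (3.0000)^0.161 = 1.19348
Power-density ratio: P_B/P_A = (V_B/V_A)³ = (1.19348)³ = 1.70000

1.70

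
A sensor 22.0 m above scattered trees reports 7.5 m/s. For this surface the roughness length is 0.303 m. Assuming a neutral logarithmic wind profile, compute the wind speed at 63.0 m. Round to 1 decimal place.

9.3 m/s

Log law: V(z) ∝ ln(z/z₀), so V₂/V₁ = ln(z₂/z₀) / ln(z₁/z₀).
ln(63.0/0.303) = 5.3372, ln(22.0/0.303) = 4.2851
V₂ = 7.5 × 5.3372/4.2851 = 7.5 × 1.2455 = 9.3414 m/s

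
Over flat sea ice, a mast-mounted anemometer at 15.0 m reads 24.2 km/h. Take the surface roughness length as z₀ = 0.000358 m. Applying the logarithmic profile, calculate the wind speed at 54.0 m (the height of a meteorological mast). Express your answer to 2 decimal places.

27.11 km/h

Log law: V(z) ∝ ln(z/z₀), so V₂/V₁ = ln(z₂/z₀) / ln(z₁/z₀).
ln(54.0/0.000358) = 11.9240, ln(15.0/0.000358) = 10.6430
V₂ = 24.2 × 11.9240/10.6430 = 24.2 × 1.1204 = 27.1126 km/h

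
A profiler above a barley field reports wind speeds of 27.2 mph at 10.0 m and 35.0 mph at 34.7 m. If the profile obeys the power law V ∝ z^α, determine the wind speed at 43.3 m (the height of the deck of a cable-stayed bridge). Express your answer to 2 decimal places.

First find α: α = ln(V₂/V₁)/ln(z₂/z₁) = ln(35.0/27.2)/ln(34.7/10.0) = 0.25213/1.24415 = 0.2027
Extrapolate from 34.7 m to 43.3 m: V₃ = 35.0 × (43.3/34.7)^0.2027 = 35.0 × 1.0459 = 36.6062 mph

36.61 mph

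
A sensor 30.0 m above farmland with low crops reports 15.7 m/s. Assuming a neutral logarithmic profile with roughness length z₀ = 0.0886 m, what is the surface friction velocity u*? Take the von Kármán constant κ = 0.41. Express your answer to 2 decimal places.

u* ≈ 1.11 m/s

Log law: V(z) = (u*/κ) · ln(z/z₀) ⇒ u* = κ · V / ln(z/z₀)
u* = 0.41 × 15.7 / ln(30.0/0.0886) = 0.41 × 15.7 / 5.8248
   = 6.4370 / 5.8248 = 1.1051 m/s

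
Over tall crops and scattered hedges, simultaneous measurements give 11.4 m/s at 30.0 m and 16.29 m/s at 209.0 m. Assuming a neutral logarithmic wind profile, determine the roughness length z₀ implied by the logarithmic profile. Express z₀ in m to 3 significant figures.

z₀ ≈ 0.325 m

Log law: V(z) ∝ ln(z/z₀). With r = V₁/V₂ = 11.4/16.29 = 0.69982,
r · ln(z₂/z₀) = ln(z₁/z₀) ⇒ ln z₀ = (ln z₁ − r·ln z₂)/(1 − r)
ln z₀ = (3.40120 − 0.69982×5.34233) / 0.30018 = -1.1242
z₀ = exp(-1.1242) = 0.3249 m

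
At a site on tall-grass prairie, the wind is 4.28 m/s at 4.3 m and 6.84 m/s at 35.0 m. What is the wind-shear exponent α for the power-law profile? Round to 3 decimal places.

α ≈ 0.224

Power law: V₂/V₁ = (z₂/z₁)^α ⇒ α = ln(V₂/V₁) / ln(z₂/z₁)
α = ln(6.84/4.28) / ln(35.0/4.3) = ln(1.5981) / ln(8.1395)
  = 0.46883 / 2.09673 = 0.22360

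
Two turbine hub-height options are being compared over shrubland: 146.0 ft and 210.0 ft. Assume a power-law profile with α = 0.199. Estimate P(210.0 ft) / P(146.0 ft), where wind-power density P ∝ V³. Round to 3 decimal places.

1.242

Speed ratio: V_B/V_A = (z_B/z_A)^α = (210.0/146.0)^0.199 = (1.4384)^0.199 = 1.07502
Power-density ratio: P_B/P_A = (V_B/V_A)³ = (1.07502)³ = 1.24236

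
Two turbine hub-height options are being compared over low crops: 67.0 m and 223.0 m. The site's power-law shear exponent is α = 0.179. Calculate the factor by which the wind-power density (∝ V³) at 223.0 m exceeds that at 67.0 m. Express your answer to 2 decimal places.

1.91

Speed ratio: V_B/V_A = (z_B/z_A)^α = (223.0/67.0)^0.179 = (3.3284)^0.179 = 1.24016
Power-density ratio: P_B/P_A = (V_B/V_A)³ = (1.24016)³ = 1.90738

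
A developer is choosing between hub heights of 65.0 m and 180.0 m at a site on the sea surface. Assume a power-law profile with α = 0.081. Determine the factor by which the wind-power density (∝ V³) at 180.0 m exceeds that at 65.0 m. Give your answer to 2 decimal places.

Speed ratio: V_B/V_A = (z_B/z_A)^α = (180.0/65.0)^0.081 = (2.7692)^0.081 = 1.08600
Power-density ratio: P_B/P_A = (V_B/V_A)³ = (1.08600)³ = 1.28084

1.28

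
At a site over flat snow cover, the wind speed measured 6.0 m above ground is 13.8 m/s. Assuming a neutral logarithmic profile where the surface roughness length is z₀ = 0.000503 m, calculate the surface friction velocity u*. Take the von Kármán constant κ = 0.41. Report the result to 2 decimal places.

u* ≈ 0.60 m/s

Log law: V(z) = (u*/κ) · ln(z/z₀) ⇒ u* = κ · V / ln(z/z₀)
u* = 0.41 × 13.8 / ln(6.0/0.000503) = 0.41 × 13.8 / 9.3867
   = 5.6580 / 9.3867 = 0.6028 m/s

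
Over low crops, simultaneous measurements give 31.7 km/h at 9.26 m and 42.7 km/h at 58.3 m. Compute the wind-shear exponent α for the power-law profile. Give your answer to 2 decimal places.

α ≈ 0.16

Power law: V₂/V₁ = (z₂/z₁)^α ⇒ α = ln(V₂/V₁) / ln(z₂/z₁)
α = ln(42.7/31.7) / ln(58.3/9.26) = ln(1.3470) / ln(6.2959)
  = 0.29788 / 1.83990 = 0.16190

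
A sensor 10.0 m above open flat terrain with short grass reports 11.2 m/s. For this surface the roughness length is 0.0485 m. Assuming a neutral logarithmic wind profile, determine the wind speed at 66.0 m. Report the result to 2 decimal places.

15.17 m/s

Log law: V(z) ∝ ln(z/z₀), so V₂/V₁ = ln(z₂/z₀) / ln(z₁/z₀).
ln(66.0/0.0485) = 7.2158, ln(10.0/0.0485) = 5.3288
V₂ = 11.2 × 7.2158/5.3288 = 11.2 × 1.3541 = 15.1662 m/s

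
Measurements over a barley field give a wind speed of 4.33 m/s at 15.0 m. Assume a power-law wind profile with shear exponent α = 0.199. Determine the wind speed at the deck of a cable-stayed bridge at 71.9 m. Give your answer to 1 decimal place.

5.9 m/s

Power-law profile: V₂ = V₁ · (z₂/z₁)^α
V₂ = 4.33 × (71.9/15.0)^0.199 = 4.33 × (4.7933)^0.199
    = 4.33 × 1.3660 = 5.9147 m/s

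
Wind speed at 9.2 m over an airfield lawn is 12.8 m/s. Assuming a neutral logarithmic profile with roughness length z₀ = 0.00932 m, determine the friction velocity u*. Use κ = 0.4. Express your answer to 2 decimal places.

Log law: V(z) = (u*/κ) · ln(z/z₀) ⇒ u* = κ · V / ln(z/z₀)
u* = 0.4 × 12.8 / ln(9.2/0.00932) = 0.4 × 12.8 / 6.8948
   = 5.1200 / 6.8948 = 0.7426 m/s

u* ≈ 0.74 m/s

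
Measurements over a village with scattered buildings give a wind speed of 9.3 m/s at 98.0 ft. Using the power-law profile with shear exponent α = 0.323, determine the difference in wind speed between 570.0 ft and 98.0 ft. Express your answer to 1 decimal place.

7.1 m/s

Power law: V₂ = V₁ · (z₂/z₁)^α = 9.3 × (5.8163)^0.323 = 16.4235 m/s
ΔV = 16.4235 − 9.3 = 7.1235 m/s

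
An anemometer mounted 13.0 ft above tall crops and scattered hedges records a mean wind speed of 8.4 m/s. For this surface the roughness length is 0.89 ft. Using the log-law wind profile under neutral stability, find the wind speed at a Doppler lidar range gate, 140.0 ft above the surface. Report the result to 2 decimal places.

15.85 m/s

Log law: V(z) ∝ ln(z/z₀), so V₂/V₁ = ln(z₂/z₀) / ln(z₁/z₀).
ln(140.0/0.89) = 5.0582, ln(13.0/0.89) = 2.6815
V₂ = 8.4 × 5.0582/2.6815 = 8.4 × 1.8863 = 15.8452 m/s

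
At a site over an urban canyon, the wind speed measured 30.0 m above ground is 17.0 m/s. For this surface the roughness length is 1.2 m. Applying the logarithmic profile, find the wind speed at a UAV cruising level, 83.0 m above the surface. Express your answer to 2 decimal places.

Log law: V(z) ∝ ln(z/z₀), so V₂/V₁ = ln(z₂/z₀) / ln(z₁/z₀).
ln(83.0/1.2) = 4.2365, ln(30.0/1.2) = 3.2189
V₂ = 17.0 × 4.2365/3.2189 = 17.0 × 1.3161 = 22.3745 m/s

22.37 m/s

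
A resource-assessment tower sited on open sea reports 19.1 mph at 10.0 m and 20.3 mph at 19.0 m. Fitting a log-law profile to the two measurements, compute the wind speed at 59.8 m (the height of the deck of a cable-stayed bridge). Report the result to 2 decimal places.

22.44 mph

Log law: V ∝ ln(z/z₀). From the pair, with r = V₁/V₂ = 0.94089,
ln z₀ = (ln z₁ − r·ln z₂)/(1 − r) = (2.3026 − 0.94089×2.9444)/0.05911 = -7.9136 → z₀ = 0.0003657 m
V₃ = V₁ · ln(z₃/z₀)/ln(z₁/z₀) = 19.1 × 12.0046/10.2162 = 22.4436 mph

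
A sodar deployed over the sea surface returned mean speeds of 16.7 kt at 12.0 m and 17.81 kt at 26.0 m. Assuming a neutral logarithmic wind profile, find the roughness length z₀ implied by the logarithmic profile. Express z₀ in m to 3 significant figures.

z₀ ≈ 0.000106 m

Log law: V(z) ∝ ln(z/z₀). With r = V₁/V₂ = 16.7/17.81 = 0.93768,
r · ln(z₂/z₀) = ln(z₁/z₀) ⇒ ln z₀ = (ln z₁ − r·ln z₂)/(1 − r)
ln z₀ = (2.48491 − 0.93768×3.25810) / 0.06232 = -9.1478
z₀ = exp(-9.1478) = 0.0001065 m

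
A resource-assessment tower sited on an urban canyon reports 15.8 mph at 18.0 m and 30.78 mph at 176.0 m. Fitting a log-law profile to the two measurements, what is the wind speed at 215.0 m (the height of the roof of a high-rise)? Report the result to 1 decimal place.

Log law: V ∝ ln(z/z₀). From the pair, with r = V₁/V₂ = 0.51332,
ln z₀ = (ln z₁ − r·ln z₂)/(1 − r) = (2.8904 − 0.51332×5.1705)/0.48668 = 0.4854 → z₀ = 1.625 m
V₃ = V₁ · ln(z₃/z₀)/ln(z₁/z₀) = 15.8 × 4.8852/2.4049 = 32.0950 mph

32.1 mph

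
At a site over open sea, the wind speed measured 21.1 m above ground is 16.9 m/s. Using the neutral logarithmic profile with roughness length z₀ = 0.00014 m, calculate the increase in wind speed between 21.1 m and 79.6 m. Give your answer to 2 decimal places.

Log law: V₂ = V₁ · ln(z₂/z₀)/ln(z₁/z₀) = 16.9 × 13.2509/11.9231 = 18.7820 m/s
ΔV = 18.7820 − 16.9 = 1.8820 m/s

1.88 m/s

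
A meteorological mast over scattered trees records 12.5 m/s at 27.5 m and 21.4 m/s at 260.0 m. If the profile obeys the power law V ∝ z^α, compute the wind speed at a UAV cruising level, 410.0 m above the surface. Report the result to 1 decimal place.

First find α: α = ln(V₂/V₁)/ln(z₂/z₁) = ln(21.4/12.5)/ln(260.0/27.5) = 0.53766/2.24650 = 0.2393
Extrapolate from 260.0 m to 410.0 m: V₃ = 21.4 × (410.0/260.0)^0.2393 = 21.4 × 1.1152 = 23.8647 m/s

23.9 m/s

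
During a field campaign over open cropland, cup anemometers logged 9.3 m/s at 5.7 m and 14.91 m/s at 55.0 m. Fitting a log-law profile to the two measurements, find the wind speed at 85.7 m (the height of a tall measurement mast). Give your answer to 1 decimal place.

Log law: V ∝ ln(z/z₀). From the pair, with r = V₁/V₂ = 0.62374,
ln z₀ = (ln z₁ − r·ln z₂)/(1 − r) = (1.7405 − 0.62374×4.0073)/0.37626 = -2.0174 → z₀ = 0.1330 m
V₃ = V₁ · ln(z₃/z₀)/ln(z₁/z₀) = 9.3 × 6.4683/3.7579 = 16.0076 m/s

16.0 m/s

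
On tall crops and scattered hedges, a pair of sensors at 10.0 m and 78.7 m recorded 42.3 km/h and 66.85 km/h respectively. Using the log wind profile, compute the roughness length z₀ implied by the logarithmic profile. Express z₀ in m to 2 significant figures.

z₀ ≈ 0.29 m

Log law: V(z) ∝ ln(z/z₀). With r = V₁/V₂ = 42.3/66.85 = 0.63276,
r · ln(z₂/z₀) = ln(z₁/z₀) ⇒ ln z₀ = (ln z₁ − r·ln z₂)/(1 − r)
ln z₀ = (2.30259 − 0.63276×4.36564) / 0.36724 = -1.2521
z₀ = exp(-1.2521) = 0.2859 m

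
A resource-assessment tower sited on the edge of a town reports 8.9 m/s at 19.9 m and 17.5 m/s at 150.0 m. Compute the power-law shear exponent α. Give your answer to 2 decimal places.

α ≈ 0.33

Power law: V₂/V₁ = (z₂/z₁)^α ⇒ α = ln(V₂/V₁) / ln(z₂/z₁)
α = ln(17.5/8.9) / ln(150.0/19.9) = ln(1.9663) / ln(7.5377)
  = 0.67615 / 2.01992 = 0.33474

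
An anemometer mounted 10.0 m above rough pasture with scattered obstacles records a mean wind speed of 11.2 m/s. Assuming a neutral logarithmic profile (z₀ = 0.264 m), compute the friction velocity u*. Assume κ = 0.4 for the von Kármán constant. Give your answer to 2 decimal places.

Log law: V(z) = (u*/κ) · ln(z/z₀) ⇒ u* = κ · V / ln(z/z₀)
u* = 0.4 × 11.2 / ln(10.0/0.264) = 0.4 × 11.2 / 3.6344
   = 4.4800 / 3.6344 = 1.2327 m/s

u* ≈ 1.23 m/s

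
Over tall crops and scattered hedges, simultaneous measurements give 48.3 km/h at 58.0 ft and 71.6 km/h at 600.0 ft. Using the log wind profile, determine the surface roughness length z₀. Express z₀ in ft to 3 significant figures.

Log law: V(z) ∝ ln(z/z₀). With r = V₁/V₂ = 48.3/71.6 = 0.67458,
r · ln(z₂/z₀) = ln(z₁/z₀) ⇒ ln z₀ = (ln z₁ − r·ln z₂)/(1 − r)
ln z₀ = (4.06044 − 0.67458×6.39693) / 0.32542 = -0.7830
z₀ = exp(-0.7830) = 0.4570 ft

z₀ ≈ 0.457 ft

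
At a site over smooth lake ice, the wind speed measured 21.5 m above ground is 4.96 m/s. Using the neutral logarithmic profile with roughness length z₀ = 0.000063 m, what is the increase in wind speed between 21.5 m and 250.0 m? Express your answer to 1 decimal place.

Log law: V₂ = V₁ · ln(z₂/z₀)/ln(z₁/z₀) = 4.96 × 15.1938/12.7404 = 5.9151 m/s
ΔV = 5.9151 − 4.96 = 0.9551 m/s

1.0 m/s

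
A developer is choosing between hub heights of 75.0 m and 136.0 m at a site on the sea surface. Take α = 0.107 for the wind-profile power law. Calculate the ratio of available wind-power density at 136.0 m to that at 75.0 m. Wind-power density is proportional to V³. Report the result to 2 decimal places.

Speed ratio: V_B/V_A = (z_B/z_A)^α = (136.0/75.0)^0.107 = (1.8133)^0.107 = 1.06575
Power-density ratio: P_B/P_A = (V_B/V_A)³ = (1.06575)³ = 1.21052

1.21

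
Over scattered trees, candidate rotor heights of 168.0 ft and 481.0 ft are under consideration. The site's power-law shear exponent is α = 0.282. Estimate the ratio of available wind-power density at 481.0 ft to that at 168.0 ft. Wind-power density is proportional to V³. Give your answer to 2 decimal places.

Speed ratio: V_B/V_A = (z_B/z_A)^α = (481.0/168.0)^0.282 = (2.8631)^0.282 = 1.34533
Power-density ratio: P_B/P_A = (V_B/V_A)³ = (1.34533)³ = 2.43491

2.43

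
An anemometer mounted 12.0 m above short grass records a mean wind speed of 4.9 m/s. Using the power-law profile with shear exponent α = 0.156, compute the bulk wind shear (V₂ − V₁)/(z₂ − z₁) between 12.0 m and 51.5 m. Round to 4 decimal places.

0.0316 m/s/m

Power law: V₂ = V₁ · (z₂/z₁)^α = 4.9 × (4.2917)^0.156 = 6.1502 m/s
ΔV/Δz = (6.1502 − 4.9)/(51.5 − 12.0) = 1.2502/39.5000 = 0.03165 m/s/m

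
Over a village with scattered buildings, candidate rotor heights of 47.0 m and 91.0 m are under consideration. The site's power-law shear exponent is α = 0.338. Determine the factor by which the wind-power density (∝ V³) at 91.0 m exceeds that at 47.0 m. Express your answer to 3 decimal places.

Speed ratio: V_B/V_A = (z_B/z_A)^α = (91.0/47.0)^0.338 = (1.9362)^0.338 = 1.25022
Power-density ratio: P_B/P_A = (V_B/V_A)³ = (1.25022)³ = 1.95416

1.954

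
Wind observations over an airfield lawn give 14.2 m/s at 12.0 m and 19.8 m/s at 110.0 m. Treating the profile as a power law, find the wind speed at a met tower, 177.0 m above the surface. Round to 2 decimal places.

First find α: α = ln(V₂/V₁)/ln(z₂/z₁) = ln(19.8/14.2)/ln(110.0/12.0) = 0.33244/2.21557 = 0.1500
Extrapolate from 110.0 m to 177.0 m: V₃ = 19.8 × (177.0/110.0)^0.1500 = 19.8 × 1.0740 = 21.2648 m/s

21.26 m/s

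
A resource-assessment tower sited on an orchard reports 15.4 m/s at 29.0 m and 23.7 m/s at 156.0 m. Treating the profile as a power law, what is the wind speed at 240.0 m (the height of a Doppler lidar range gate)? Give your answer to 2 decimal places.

First find α: α = ln(V₂/V₁)/ln(z₂/z₁) = ln(23.7/15.4)/ln(156.0/29.0) = 0.43111/1.68256 = 0.2562
Extrapolate from 156.0 m to 240.0 m: V₃ = 23.7 × (240.0/156.0)^0.2562 = 23.7 × 1.1167 = 26.4657 m/s

26.47 m/s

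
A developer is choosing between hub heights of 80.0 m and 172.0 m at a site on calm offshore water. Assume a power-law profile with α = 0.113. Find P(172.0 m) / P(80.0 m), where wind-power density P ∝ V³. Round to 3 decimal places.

1.296

Speed ratio: V_B/V_A = (z_B/z_A)^α = (172.0/80.0)^0.113 = (2.1500)^0.113 = 1.09035
Power-density ratio: P_B/P_A = (V_B/V_A)³ = (1.09035)³ = 1.29627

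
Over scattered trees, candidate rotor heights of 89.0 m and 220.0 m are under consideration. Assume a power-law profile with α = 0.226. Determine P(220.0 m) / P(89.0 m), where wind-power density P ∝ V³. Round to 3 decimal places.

1.847

Speed ratio: V_B/V_A = (z_B/z_A)^α = (220.0/89.0)^0.226 = (2.4719)^0.226 = 1.22695
Power-density ratio: P_B/P_A = (V_B/V_A)³ = (1.22695)³ = 1.84704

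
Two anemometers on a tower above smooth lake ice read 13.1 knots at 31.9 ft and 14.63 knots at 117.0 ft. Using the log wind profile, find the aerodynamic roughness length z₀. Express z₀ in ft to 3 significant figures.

Log law: V(z) ∝ ln(z/z₀). With r = V₁/V₂ = 13.1/14.63 = 0.89542,
r · ln(z₂/z₀) = ln(z₁/z₀) ⇒ ln z₀ = (ln z₁ − r·ln z₂)/(1 − r)
ln z₀ = (3.46261 − 0.89542×4.76217) / 0.10458 = -7.6644
z₀ = exp(-7.6644) = 0.0004692 ft

z₀ ≈ 0.000469 ft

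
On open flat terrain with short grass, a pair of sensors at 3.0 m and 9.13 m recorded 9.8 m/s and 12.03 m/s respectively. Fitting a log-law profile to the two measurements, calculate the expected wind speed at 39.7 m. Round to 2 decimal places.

14.97 m/s

Log law: V ∝ ln(z/z₀). From the pair, with r = V₁/V₂ = 0.81463,
ln z₀ = (ln z₁ − r·ln z₂)/(1 − r) = (1.0986 − 0.81463×2.2116)/0.18537 = -3.7924 → z₀ = 0.02254 m
V₃ = V₁ · ln(z₃/z₀)/ln(z₁/z₀) = 9.8 × 7.4737/4.8910 = 14.9750 m/s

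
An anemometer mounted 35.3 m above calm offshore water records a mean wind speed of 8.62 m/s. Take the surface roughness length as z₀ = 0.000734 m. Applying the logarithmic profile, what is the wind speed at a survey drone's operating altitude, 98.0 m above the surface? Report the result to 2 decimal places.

9.44 m/s

Log law: V(z) ∝ ln(z/z₀), so V₂/V₁ = ln(z₂/z₀) / ln(z₁/z₀).
ln(98.0/0.000734) = 11.8020, ln(35.3/0.000734) = 10.7809
V₂ = 8.62 × 11.8020/10.7809 = 8.62 × 1.0947 = 9.4364 m/s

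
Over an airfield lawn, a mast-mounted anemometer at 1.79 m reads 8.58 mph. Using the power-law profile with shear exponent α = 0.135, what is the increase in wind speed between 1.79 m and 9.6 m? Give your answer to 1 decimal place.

Power law: V₂ = V₁ · (z₂/z₁)^α = 8.58 × (5.3631)^0.135 = 10.7636 mph
ΔV = 10.7636 − 8.58 = 2.1836 mph

2.2 mph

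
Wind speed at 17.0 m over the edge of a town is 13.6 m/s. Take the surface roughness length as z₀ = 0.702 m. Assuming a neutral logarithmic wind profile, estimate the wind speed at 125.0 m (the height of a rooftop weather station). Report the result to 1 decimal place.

Log law: V(z) ∝ ln(z/z₀), so V₂/V₁ = ln(z₂/z₀) / ln(z₁/z₀).
ln(125.0/0.702) = 5.1821, ln(17.0/0.702) = 3.1870
V₂ = 13.6 × 5.1821/3.1870 = 13.6 × 1.6260 = 22.1137 m/s

22.1 m/s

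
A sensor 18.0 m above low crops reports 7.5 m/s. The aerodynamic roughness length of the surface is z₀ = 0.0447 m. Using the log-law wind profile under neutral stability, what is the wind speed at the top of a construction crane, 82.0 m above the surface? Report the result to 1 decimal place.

9.4 m/s

Log law: V(z) ∝ ln(z/z₀), so V₂/V₁ = ln(z₂/z₀) / ln(z₁/z₀).
ln(82.0/0.0447) = 7.5145, ln(18.0/0.0447) = 5.9982
V₂ = 7.5 × 7.5145/5.9982 = 7.5 × 1.2528 = 9.3960 m/s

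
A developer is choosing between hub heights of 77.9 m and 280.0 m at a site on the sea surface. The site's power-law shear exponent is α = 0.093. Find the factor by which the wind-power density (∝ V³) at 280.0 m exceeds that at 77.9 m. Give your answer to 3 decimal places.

Speed ratio: V_B/V_A = (z_B/z_A)^α = (280.0/77.9)^0.093 = (3.5944)^0.093 = 1.12635
Power-density ratio: P_B/P_A = (V_B/V_A)³ = (1.12635)³ = 1.42895

1.429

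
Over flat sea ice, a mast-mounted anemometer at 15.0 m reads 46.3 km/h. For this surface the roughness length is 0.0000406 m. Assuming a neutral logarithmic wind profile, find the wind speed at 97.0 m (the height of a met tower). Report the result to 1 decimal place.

Log law: V(z) ∝ ln(z/z₀), so V₂/V₁ = ln(z₂/z₀) / ln(z₁/z₀).
ln(97.0/0.0000406) = 14.6865, ln(15.0/0.0000406) = 12.8198
V₂ = 46.3 × 14.6865/12.8198 = 46.3 × 1.1456 = 53.0416 km/h

53.0 km/h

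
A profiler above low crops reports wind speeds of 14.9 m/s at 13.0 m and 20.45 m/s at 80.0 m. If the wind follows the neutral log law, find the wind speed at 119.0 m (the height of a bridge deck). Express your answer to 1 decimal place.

21.7 m/s

Log law: V ∝ ln(z/z₀). From the pair, with r = V₁/V₂ = 0.72861,
ln z₀ = (ln z₁ − r·ln z₂)/(1 − r) = (2.5649 − 0.72861×4.3820)/0.27139 = -2.3133 → z₀ = 0.09893 m
V₃ = V₁ · ln(z₃/z₀)/ln(z₁/z₀) = 14.9 × 7.0925/4.8783 = 21.6629 m/s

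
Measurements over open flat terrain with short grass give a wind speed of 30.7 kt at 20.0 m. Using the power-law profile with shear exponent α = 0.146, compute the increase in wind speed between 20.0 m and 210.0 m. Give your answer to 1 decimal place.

12.6 kt

Power law: V₂ = V₁ · (z₂/z₁)^α = 30.7 × (10.5000)^0.146 = 43.2745 kt
ΔV = 43.2745 − 30.7 = 12.5745 kt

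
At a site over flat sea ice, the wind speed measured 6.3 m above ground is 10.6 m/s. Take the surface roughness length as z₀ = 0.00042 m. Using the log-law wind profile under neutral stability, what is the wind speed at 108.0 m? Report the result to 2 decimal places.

Log law: V(z) ∝ ln(z/z₀), so V₂/V₁ = ln(z₂/z₀) / ln(z₁/z₀).
ln(108.0/0.00042) = 12.4574, ln(6.3/0.00042) = 9.6158
V₂ = 10.6 × 12.4574/9.6158 = 10.6 × 1.2955 = 13.7324 m/s

13.73 m/s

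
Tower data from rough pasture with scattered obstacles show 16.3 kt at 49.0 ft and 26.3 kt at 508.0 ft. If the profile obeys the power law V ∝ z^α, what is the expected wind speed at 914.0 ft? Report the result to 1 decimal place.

First find α: α = ln(V₂/V₁)/ln(z₂/z₁) = ln(26.3/16.3)/ln(508.0/49.0) = 0.47840/2.33866 = 0.2046
Extrapolate from 508.0 ft to 914.0 ft: V₃ = 26.3 × (914.0/508.0)^0.2046 = 26.3 × 1.1277 = 29.6576 kt

29.7 kt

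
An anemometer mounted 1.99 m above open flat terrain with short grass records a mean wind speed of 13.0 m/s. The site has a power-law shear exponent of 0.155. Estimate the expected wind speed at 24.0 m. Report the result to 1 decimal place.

19.1 m/s

Power-law profile: V₂ = V₁ · (z₂/z₁)^α
V₂ = 13.0 × (24.0/1.99)^0.155 = 13.0 × (12.0603)^0.155
    = 13.0 × 1.4710 = 19.1229 m/s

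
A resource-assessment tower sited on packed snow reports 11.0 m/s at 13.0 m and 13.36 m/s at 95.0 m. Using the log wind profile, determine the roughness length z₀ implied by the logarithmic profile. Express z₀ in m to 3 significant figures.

z₀ ≈ 0.00122 m

Log law: V(z) ∝ ln(z/z₀). With r = V₁/V₂ = 11.0/13.36 = 0.82335,
r · ln(z₂/z₀) = ln(z₁/z₀) ⇒ ln z₀ = (ln z₁ − r·ln z₂)/(1 − r)
ln z₀ = (2.56495 − 0.82335×4.55388) / 0.17665 = -6.7055
z₀ = exp(-6.7055) = 0.001224 m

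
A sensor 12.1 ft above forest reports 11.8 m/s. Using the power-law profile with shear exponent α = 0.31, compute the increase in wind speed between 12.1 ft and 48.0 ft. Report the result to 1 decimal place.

6.3 m/s

Power law: V₂ = V₁ · (z₂/z₁)^α = 11.8 × (3.9669)^0.31 = 18.0885 m/s
ΔV = 18.0885 − 11.8 = 6.2885 m/s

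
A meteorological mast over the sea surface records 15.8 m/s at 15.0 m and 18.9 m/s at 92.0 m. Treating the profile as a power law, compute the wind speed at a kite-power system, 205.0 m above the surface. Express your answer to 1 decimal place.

First find α: α = ln(V₂/V₁)/ln(z₂/z₁) = ln(18.9/15.8)/ln(92.0/15.0) = 0.17915/1.81374 = 0.0988
Extrapolate from 92.0 m to 205.0 m: V₃ = 18.9 × (205.0/92.0)^0.0988 = 18.9 × 1.0824 = 20.4565 m/s

20.5 m/s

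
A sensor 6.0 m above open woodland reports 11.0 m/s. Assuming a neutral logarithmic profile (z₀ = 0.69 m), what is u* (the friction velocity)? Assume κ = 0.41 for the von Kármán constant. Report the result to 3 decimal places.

u* ≈ 2.085 m/s

Log law: V(z) = (u*/κ) · ln(z/z₀) ⇒ u* = κ · V / ln(z/z₀)
u* = 0.41 × 11.0 / ln(6.0/0.69) = 0.41 × 11.0 / 2.1628
   = 4.5100 / 2.1628 = 2.0852 m/s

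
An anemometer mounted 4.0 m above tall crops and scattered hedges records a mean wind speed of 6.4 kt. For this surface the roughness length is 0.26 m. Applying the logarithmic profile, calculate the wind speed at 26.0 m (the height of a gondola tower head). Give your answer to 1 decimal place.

10.8 kt

Log law: V(z) ∝ ln(z/z₀), so V₂/V₁ = ln(z₂/z₀) / ln(z₁/z₀).
ln(26.0/0.26) = 4.6052, ln(4.0/0.26) = 2.7334
V₂ = 6.4 × 4.6052/2.7334 = 6.4 × 1.6848 = 10.7827 kt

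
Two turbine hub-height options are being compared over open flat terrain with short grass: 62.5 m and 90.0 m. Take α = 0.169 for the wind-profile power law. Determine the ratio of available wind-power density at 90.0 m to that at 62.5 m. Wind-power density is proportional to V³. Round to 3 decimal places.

1.203

Speed ratio: V_B/V_A = (z_B/z_A)^α = (90.0/62.5)^0.169 = (1.4400)^0.169 = 1.06356
Power-density ratio: P_B/P_A = (V_B/V_A)³ = (1.06356)³ = 1.20307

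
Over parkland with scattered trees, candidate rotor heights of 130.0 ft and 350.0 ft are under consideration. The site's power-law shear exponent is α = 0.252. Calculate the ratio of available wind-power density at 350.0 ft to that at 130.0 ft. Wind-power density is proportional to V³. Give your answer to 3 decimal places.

2.114

Speed ratio: V_B/V_A = (z_B/z_A)^α = (350.0/130.0)^0.252 = (2.6923)^0.252 = 1.28349
Power-density ratio: P_B/P_A = (V_B/V_A)³ = (1.28349)³ = 2.11434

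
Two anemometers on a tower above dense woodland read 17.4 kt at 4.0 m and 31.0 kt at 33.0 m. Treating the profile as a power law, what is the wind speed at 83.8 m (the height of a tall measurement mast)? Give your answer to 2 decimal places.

First find α: α = ln(V₂/V₁)/ln(z₂/z₁) = ln(31.0/17.4)/ln(33.0/4.0) = 0.57752/2.11021 = 0.2737
Extrapolate from 33.0 m to 83.8 m: V₃ = 31.0 × (83.8/33.0)^0.2737 = 31.0 × 1.2905 = 40.0062 kt

40.01 kt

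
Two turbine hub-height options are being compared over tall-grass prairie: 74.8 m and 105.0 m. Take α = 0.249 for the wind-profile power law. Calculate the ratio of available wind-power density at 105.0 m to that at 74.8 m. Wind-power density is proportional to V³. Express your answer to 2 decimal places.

Speed ratio: V_B/V_A = (z_B/z_A)^α = (105.0/74.8)^0.249 = (1.4037)^0.249 = 1.08811
Power-density ratio: P_B/P_A = (V_B/V_A)³ = (1.08811)³ = 1.28832

1.29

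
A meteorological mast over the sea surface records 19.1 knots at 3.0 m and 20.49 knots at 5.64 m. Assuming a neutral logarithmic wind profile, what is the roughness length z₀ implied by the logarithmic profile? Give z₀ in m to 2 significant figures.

Log law: V(z) ∝ ln(z/z₀). With r = V₁/V₂ = 19.1/20.49 = 0.93216,
r · ln(z₂/z₀) = ln(z₁/z₀) ⇒ ln z₀ = (ln z₁ − r·ln z₂)/(1 − r)
ln z₀ = (1.09861 − 0.93216×1.72988) / 0.06784 = -7.5757
z₀ = exp(-7.5757) = 0.0005128 m

z₀ ≈ 0.00051 m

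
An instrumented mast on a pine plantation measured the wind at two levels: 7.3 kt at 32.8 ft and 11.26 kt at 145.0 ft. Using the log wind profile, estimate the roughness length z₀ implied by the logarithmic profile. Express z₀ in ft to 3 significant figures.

Log law: V(z) ∝ ln(z/z₀). With r = V₁/V₂ = 7.3/11.26 = 0.64831,
r · ln(z₂/z₀) = ln(z₁/z₀) ⇒ ln z₀ = (ln z₁ − r·ln z₂)/(1 − r)
ln z₀ = (3.49043 − 0.64831×4.97673) / 0.35169 = 0.7505
z₀ = exp(0.7505) = 2.118 ft

z₀ ≈ 2.12 ft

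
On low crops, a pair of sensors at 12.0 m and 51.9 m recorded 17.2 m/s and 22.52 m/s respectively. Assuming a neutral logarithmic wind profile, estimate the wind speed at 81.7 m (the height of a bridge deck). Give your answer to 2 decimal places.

24.17 m/s

Log law: V ∝ ln(z/z₀). From the pair, with r = V₁/V₂ = 0.76377,
ln z₀ = (ln z₁ − r·ln z₂)/(1 − r) = (2.4849 − 0.76377×3.9493)/0.23623 = -2.2497 → z₀ = 0.1054 m
V₃ = V₁ · ln(z₃/z₀)/ln(z₁/z₀) = 17.2 × 6.6527/4.7346 = 24.1684 m/s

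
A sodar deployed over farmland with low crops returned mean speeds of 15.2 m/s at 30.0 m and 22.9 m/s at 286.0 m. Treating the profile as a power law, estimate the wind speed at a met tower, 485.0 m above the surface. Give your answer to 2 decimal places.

25.21 m/s

First find α: α = ln(V₂/V₁)/ln(z₂/z₁) = ln(22.9/15.2)/ln(286.0/30.0) = 0.40984/2.25479 = 0.1818
Extrapolate from 286.0 m to 485.0 m: V₃ = 22.9 × (485.0/286.0)^0.1818 = 22.9 × 1.1008 = 25.2074 m/s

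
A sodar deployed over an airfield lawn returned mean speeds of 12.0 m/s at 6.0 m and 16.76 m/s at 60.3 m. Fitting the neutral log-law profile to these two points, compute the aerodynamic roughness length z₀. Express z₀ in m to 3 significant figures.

z₀ ≈ 0.0179 m

Log law: V(z) ∝ ln(z/z₀). With r = V₁/V₂ = 12.0/16.76 = 0.71599,
r · ln(z₂/z₀) = ln(z₁/z₀) ⇒ ln z₀ = (ln z₁ − r·ln z₂)/(1 − r)
ln z₀ = (1.79176 − 0.71599×4.09933) / 0.28401 = -4.0257
z₀ = exp(-4.0257) = 0.01785 m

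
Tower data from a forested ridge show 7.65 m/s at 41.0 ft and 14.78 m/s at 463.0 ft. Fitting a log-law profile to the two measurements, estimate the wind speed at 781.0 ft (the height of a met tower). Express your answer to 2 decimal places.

Log law: V ∝ ln(z/z₀). From the pair, with r = V₁/V₂ = 0.51759,
ln z₀ = (ln z₁ − r·ln z₂)/(1 − r) = (3.7136 − 0.51759×6.1377)/0.48241 = 1.1126 → z₀ = 3.042 ft
V₃ = V₁ · ln(z₃/z₀)/ln(z₁/z₀) = 7.65 × 5.5480/2.6010 = 16.3178 m/s

16.32 m/s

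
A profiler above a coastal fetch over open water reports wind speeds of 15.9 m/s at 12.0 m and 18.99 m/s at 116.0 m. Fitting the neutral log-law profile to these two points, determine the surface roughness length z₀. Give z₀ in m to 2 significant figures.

z₀ ≈ 0.00010 m

Log law: V(z) ∝ ln(z/z₀). With r = V₁/V₂ = 15.9/18.99 = 0.83728,
r · ln(z₂/z₀) = ln(z₁/z₀) ⇒ ln z₀ = (ln z₁ − r·ln z₂)/(1 − r)
ln z₀ = (2.48491 − 0.83728×4.75359) / 0.16272 = -9.1889
z₀ = exp(-9.1889) = 0.0001022 m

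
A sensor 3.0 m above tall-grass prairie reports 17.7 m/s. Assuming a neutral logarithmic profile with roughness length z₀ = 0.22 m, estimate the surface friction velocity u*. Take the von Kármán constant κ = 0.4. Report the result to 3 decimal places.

u* ≈ 2.710 m/s

Log law: V(z) = (u*/κ) · ln(z/z₀) ⇒ u* = κ · V / ln(z/z₀)
u* = 0.4 × 17.7 / ln(3.0/0.22) = 0.4 × 17.7 / 2.6127
   = 7.0800 / 2.6127 = 2.7098 m/s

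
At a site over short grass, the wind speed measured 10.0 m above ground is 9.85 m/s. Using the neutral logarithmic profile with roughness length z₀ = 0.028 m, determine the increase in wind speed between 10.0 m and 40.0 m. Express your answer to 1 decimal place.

Log law: V₂ = V₁ · ln(z₂/z₀)/ln(z₁/z₀) = 9.85 × 7.2644/5.8781 = 12.1730 m/s
ΔV = 12.1730 − 9.85 = 2.3230 m/s

2.3 m/s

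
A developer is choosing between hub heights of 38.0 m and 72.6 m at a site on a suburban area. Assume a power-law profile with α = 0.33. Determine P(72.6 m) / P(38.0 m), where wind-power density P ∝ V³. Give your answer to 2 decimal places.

Speed ratio: V_B/V_A = (z_B/z_A)^α = (72.6/38.0)^0.33 = (1.9105)^0.33 = 1.23817
Power-density ratio: P_B/P_A = (V_B/V_A)³ = (1.23817)³ = 1.89820

1.90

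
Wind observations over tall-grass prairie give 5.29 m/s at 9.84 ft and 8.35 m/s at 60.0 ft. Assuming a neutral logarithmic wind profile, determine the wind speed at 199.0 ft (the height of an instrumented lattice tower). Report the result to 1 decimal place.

Log law: V ∝ ln(z/z₀). From the pair, with r = V₁/V₂ = 0.63353,
ln z₀ = (ln z₁ − r·ln z₂)/(1 − r) = (2.2865 − 0.63353×4.0943)/0.36647 = -0.8389 → z₀ = 0.4322 ft
V₃ = V₁ · ln(z₃/z₀)/ln(z₁/z₀) = 5.29 × 6.1323/3.1254 = 10.3793 m/s

10.4 m/s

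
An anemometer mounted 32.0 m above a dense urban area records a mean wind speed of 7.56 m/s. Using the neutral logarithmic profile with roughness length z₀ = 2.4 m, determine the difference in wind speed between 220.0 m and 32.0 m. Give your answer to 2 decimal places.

Log law: V₂ = V₁ · ln(z₂/z₀)/ln(z₁/z₀) = 7.56 × 4.5182/2.5903 = 13.1868 m/s
ΔV = 13.1868 − 7.56 = 5.6268 m/s

5.63 m/s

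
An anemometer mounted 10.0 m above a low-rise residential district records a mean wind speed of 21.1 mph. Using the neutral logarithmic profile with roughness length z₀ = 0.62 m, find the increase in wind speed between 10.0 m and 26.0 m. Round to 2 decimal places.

7.25 mph

Log law: V₂ = V₁ · ln(z₂/z₀)/ln(z₁/z₀) = 21.1 × 3.7361/2.7806 = 28.3506 mph
ΔV = 28.3506 − 21.1 = 7.2506 mph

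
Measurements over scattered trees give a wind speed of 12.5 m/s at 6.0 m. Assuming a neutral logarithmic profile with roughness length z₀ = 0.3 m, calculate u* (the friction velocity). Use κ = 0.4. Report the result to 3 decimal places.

Log law: V(z) = (u*/κ) · ln(z/z₀) ⇒ u* = κ · V / ln(z/z₀)
u* = 0.4 × 12.5 / ln(6.0/0.3) = 0.4 × 12.5 / 2.9957
   = 5.0000 / 2.9957 = 1.6690 m/s

u* ≈ 1.669 m/s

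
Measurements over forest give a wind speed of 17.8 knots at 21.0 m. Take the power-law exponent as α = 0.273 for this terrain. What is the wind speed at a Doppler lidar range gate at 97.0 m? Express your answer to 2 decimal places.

Power-law profile: V₂ = V₁ · (z₂/z₁)^α
V₂ = 17.8 × (97.0/21.0)^0.273 = 17.8 × (4.6190)^0.273
    = 17.8 × 1.5185 = 27.0298 knots

27.03 knots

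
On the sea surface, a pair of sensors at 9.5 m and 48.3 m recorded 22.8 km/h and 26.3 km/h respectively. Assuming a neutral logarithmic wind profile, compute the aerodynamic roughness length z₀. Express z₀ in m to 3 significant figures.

z₀ ≈ 0.000238 m

Log law: V(z) ∝ ln(z/z₀). With r = V₁/V₂ = 22.8/26.3 = 0.86692,
r · ln(z₂/z₀) = ln(z₁/z₀) ⇒ ln z₀ = (ln z₁ − r·ln z₂)/(1 − r)
ln z₀ = (2.25129 − 0.86692×3.87743) / 0.13308 = -8.3418
z₀ = exp(-8.3418) = 0.0002383 m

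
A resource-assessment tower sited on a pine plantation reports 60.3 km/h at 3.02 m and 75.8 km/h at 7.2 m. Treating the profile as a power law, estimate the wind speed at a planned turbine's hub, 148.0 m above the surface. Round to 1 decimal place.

168.0 km/h

First find α: α = ln(V₂/V₁)/ln(z₂/z₁) = ln(75.8/60.3)/ln(7.2/3.02) = 0.22877/0.86882 = 0.2633
Extrapolate from 7.2 m to 148.0 m: V₃ = 75.8 × (148.0/7.2)^0.2633 = 75.8 × 2.2167 = 168.0238 km/h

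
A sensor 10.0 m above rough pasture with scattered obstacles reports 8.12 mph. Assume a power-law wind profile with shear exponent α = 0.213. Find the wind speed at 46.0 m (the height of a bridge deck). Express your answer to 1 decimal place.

Power-law profile: V₂ = V₁ · (z₂/z₁)^α
V₂ = 8.12 × (46.0/10.0)^0.213 = 8.12 × (4.6000)^0.213
    = 8.12 × 1.3841 = 11.2389 mph

11.2 mph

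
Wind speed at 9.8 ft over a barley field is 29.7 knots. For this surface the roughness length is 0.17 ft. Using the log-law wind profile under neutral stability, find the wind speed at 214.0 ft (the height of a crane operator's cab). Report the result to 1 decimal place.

52.3 knots

Log law: V(z) ∝ ln(z/z₀), so V₂/V₁ = ln(z₂/z₀) / ln(z₁/z₀).
ln(214.0/0.17) = 7.1379, ln(9.8/0.17) = 4.0543
V₂ = 29.7 × 7.1379/4.0543 = 29.7 × 1.7606 = 52.2888 knots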